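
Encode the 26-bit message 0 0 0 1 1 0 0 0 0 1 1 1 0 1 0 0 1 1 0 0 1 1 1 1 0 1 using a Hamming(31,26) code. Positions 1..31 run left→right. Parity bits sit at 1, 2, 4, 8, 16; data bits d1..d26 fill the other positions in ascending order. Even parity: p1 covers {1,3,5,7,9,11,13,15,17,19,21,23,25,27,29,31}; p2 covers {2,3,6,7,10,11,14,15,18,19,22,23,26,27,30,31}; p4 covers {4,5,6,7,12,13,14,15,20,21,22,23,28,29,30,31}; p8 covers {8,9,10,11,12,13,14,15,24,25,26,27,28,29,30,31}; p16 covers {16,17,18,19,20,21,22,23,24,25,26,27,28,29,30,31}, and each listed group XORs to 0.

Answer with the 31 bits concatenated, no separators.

Place data at non-parity positions: p1 p2 0 p4 0 0 1 p8 1 0 0 0 0 1 1 p16 1 0 1 0 0 1 1 0 0 1 1 1 1 0 1
p1 (pos 1,3,5,7,9,11,13,15,17,19,21,23,25,27,29,31): XOR of data positions = 0⊕0⊕1⊕1⊕0⊕0⊕1⊕1⊕1⊕0⊕1⊕0⊕1⊕1⊕1 = 1
p2 (pos 2,3,6,7,10,11,14,15,18,19,22,23,26,27,30,31): XOR of data positions = 0⊕0⊕1⊕0⊕0⊕1⊕1⊕0⊕1⊕1⊕1⊕1⊕1⊕0⊕1 = 1
p4 (pos 4,5,6,7,12,13,14,15,20,21,22,23,28,29,30,31): XOR of data positions = 0⊕0⊕1⊕0⊕0⊕1⊕1⊕0⊕0⊕1⊕1⊕1⊕1⊕0⊕1 = 0
p8 (pos 8,9,10,11,12,13,14,15,24,25,26,27,28,29,30,31): XOR of data positions = 1⊕0⊕0⊕0⊕0⊕1⊕1⊕0⊕0⊕1⊕1⊕1⊕1⊕0⊕1 = 0
p16 (pos 16,17,18,19,20,21,22,23,24,25,26,27,28,29,30,31): XOR of data positions = 1⊕0⊕1⊕0⊕0⊕1⊕1⊕0⊕0⊕1⊕1⊕1⊕1⊕0⊕1 = 1
Codeword: 1100001010000111101001100111101

1100001010000111101001100111101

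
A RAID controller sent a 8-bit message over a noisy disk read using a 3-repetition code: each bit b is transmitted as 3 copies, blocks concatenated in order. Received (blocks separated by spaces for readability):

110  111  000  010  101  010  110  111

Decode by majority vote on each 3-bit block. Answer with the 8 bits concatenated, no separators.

Block 1 (110): 2 ones → 1
Block 2 (111): 3 ones → 1
Block 3 (000): 0 ones → 0
Block 4 (010): 1 one → 0
Block 5 (101): 2 ones → 1
Block 6 (010): 1 one → 0
Block 7 (110): 2 ones → 1
Block 8 (111): 3 ones → 1

11001011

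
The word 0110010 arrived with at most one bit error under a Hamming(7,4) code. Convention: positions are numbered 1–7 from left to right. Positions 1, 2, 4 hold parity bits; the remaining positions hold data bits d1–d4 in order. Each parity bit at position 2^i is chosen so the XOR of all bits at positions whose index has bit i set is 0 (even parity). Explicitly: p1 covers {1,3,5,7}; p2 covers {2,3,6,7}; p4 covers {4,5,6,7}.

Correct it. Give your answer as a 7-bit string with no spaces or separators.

s1 (pos 1,3,5,7): 0⊕1⊕0⊕0 = 1
s2 (pos 2,3,6,7): 1⊕1⊕1⊕0 = 1
s4 (pos 4,5,6,7): 0⊕0⊕1⊕0 = 1
Syndrome s4…s1 = 111 → error at position 7.
Flip position 7: 0110010 → 0110011

0110011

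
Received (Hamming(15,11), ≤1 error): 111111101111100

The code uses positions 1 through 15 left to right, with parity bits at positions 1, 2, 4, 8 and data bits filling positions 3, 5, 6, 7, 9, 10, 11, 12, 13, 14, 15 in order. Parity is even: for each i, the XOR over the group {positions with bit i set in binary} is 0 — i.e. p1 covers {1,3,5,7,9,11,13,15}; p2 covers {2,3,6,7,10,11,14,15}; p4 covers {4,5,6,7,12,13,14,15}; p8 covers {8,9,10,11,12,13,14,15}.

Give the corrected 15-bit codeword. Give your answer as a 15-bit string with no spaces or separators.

111111100111100

s1 (pos 1,3,5,7,9,11,13,15): 1⊕1⊕1⊕1⊕1⊕1⊕1⊕0 = 1
s2 (pos 2,3,6,7,10,11,14,15): 1⊕1⊕1⊕1⊕1⊕1⊕0⊕0 = 0
s4 (pos 4,5,6,7,12,13,14,15): 1⊕1⊕1⊕1⊕1⊕1⊕0⊕0 = 0
s8 (pos 8,9,10,11,12,13,14,15): 0⊕1⊕1⊕1⊕1⊕1⊕0⊕0 = 1
Syndrome s8…s1 = 1001 → error at position 9.
Flip position 9: 111111101111100 → 111111100111100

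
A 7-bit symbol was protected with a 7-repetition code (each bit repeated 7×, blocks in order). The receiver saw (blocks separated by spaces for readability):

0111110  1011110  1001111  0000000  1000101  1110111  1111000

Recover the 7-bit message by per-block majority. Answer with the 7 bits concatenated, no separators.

Block 1 (0111110): 5 ones → 1
Block 2 (1011110): 5 ones → 1
Block 3 (1001111): 5 ones → 1
Block 4 (0000000): 0 ones → 0
Block 5 (1000101): 3 ones → 0
Block 6 (1110111): 6 ones → 1
Block 7 (1111000): 4 ones → 1

1110011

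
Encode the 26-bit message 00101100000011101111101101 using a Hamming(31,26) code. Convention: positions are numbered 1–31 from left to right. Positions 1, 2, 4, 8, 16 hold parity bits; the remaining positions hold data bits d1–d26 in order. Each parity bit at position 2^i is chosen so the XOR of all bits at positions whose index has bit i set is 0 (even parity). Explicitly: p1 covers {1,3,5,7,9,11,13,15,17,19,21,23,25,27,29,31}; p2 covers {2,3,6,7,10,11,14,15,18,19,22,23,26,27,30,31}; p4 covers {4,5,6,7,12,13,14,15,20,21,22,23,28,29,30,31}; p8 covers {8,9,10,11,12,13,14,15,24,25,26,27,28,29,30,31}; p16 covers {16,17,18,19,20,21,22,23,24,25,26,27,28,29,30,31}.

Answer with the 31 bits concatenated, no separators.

0001010011000001011101111101101

Place data at non-parity positions: p1 p2 0 p4 0 1 0 p8 1 1 0 0 0 0 0 p16 0 1 1 1 0 1 1 1 1 1 0 1 1 0 1
p1 (pos 1,3,5,7,9,11,13,15,17,19,21,23,25,27,29,31): XOR of data positions = 0⊕0⊕0⊕1⊕0⊕0⊕0⊕0⊕1⊕0⊕1⊕1⊕0⊕1⊕1 = 0
p2 (pos 2,3,6,7,10,11,14,15,18,19,22,23,26,27,30,31): XOR of data positions = 0⊕1⊕0⊕1⊕0⊕0⊕0⊕1⊕1⊕1⊕1⊕1⊕0⊕0⊕1 = 0
p4 (pos 4,5,6,7,12,13,14,15,20,21,22,23,28,29,30,31): XOR of data positions = 0⊕1⊕0⊕0⊕0⊕0⊕0⊕1⊕0⊕1⊕1⊕1⊕1⊕0⊕1 = 1
p8 (pos 8,9,10,11,12,13,14,15,24,25,26,27,28,29,30,31): XOR of data positions = 1⊕1⊕0⊕0⊕0⊕0⊕0⊕1⊕1⊕1⊕0⊕1⊕1⊕0⊕1 = 0
p16 (pos 16,17,18,19,20,21,22,23,24,25,26,27,28,29,30,31): XOR of data positions = 0⊕1⊕1⊕1⊕0⊕1⊕1⊕1⊕1⊕1⊕0⊕1⊕1⊕0⊕1 = 1
Codeword: 0001010011000001011101111101101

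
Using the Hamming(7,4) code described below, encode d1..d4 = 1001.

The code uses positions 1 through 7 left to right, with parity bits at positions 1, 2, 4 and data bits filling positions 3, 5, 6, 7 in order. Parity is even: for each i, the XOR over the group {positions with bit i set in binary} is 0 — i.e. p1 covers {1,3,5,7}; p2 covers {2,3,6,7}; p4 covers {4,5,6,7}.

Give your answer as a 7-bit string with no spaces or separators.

Place data at non-parity positions: p1 p2 1 p4 0 0 1
p1 (pos 1,3,5,7): XOR of data positions = 1⊕0⊕1 = 0
p2 (pos 2,3,6,7): XOR of data positions = 1⊕0⊕1 = 0
p4 (pos 4,5,6,7): XOR of data positions = 0⊕0⊕1 = 1
Codeword: 0011001

0011001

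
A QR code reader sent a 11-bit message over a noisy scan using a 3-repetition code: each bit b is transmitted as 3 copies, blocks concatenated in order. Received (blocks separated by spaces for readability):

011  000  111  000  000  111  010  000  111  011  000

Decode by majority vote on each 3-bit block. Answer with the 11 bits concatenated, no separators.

10100100110

Block 1 (011): 2 ones → 1
Block 2 (000): 0 ones → 0
Block 3 (111): 3 ones → 1
Block 4 (000): 0 ones → 0
Block 5 (000): 0 ones → 0
Block 6 (111): 3 ones → 1
Block 7 (010): 1 one → 0
Block 8 (000): 0 ones → 0
Block 9 (111): 3 ones → 1
Block 10 (011): 2 ones → 1
Block 11 (000): 0 ones → 0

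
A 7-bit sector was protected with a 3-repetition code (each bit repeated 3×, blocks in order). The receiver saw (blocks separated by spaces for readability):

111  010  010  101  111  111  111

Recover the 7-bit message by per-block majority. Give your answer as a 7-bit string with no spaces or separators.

1001111

Block 1 (111): 3 ones → 1
Block 2 (010): 1 one → 0
Block 3 (010): 1 one → 0
Block 4 (101): 2 ones → 1
Block 5 (111): 3 ones → 1
Block 6 (111): 3 ones → 1
Block 7 (111): 3 ones → 1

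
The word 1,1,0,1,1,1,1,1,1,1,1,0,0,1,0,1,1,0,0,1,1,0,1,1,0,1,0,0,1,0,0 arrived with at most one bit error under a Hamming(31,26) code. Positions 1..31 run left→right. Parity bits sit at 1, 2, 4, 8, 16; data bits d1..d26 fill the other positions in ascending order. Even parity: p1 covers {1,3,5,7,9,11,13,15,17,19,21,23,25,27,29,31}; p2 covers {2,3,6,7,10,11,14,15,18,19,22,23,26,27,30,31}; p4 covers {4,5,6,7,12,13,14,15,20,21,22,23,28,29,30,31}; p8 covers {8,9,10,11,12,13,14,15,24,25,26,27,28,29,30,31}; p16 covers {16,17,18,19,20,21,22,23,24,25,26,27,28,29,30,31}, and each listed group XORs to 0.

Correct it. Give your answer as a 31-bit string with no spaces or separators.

s1 (pos 1,3,5,7,9,11,13,15,17,19,21,23,25,27,29,31): 1⊕0⊕1⊕1⊕1⊕1⊕0⊕0⊕1⊕0⊕1⊕1⊕0⊕0⊕1⊕0 = 1
s2 (pos 2,3,6,7,10,11,14,15,18,19,22,23,26,27,30,31): 1⊕0⊕1⊕1⊕1⊕1⊕1⊕0⊕0⊕0⊕0⊕1⊕1⊕0⊕0⊕0 = 0
s4 (pos 4,5,6,7,12,13,14,15,20,21,22,23,28,29,30,31): 1⊕1⊕1⊕1⊕0⊕0⊕1⊕0⊕1⊕1⊕0⊕1⊕0⊕1⊕0⊕0 = 1
s8 (pos 8,9,10,11,12,13,14,15,24,25,26,27,28,29,30,31): 1⊕1⊕1⊕1⊕0⊕0⊕1⊕0⊕1⊕0⊕1⊕0⊕0⊕1⊕0⊕0 = 0
s16 (pos 16,17,18,19,20,21,22,23,24,25,26,27,28,29,30,31): 1⊕1⊕0⊕0⊕1⊕1⊕0⊕1⊕1⊕0⊕1⊕0⊕0⊕1⊕0⊕0 = 0
Syndrome s16…s1 = 00101 → error at position 5.
Flip position 5: 1101111111100101100110110100100 → 1101011111100101100110110100100

1101011111100101100110110100100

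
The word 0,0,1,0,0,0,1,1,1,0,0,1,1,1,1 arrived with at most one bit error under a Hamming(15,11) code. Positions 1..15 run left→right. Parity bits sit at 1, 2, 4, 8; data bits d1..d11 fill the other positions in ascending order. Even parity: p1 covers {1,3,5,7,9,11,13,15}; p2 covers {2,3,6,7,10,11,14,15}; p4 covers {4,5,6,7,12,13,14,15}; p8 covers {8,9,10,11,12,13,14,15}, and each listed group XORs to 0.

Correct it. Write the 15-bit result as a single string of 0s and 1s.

s1 (pos 1,3,5,7,9,11,13,15): 0⊕1⊕0⊕1⊕1⊕0⊕1⊕1 = 1
s2 (pos 2,3,6,7,10,11,14,15): 0⊕1⊕0⊕1⊕0⊕0⊕1⊕1 = 0
s4 (pos 4,5,6,7,12,13,14,15): 0⊕0⊕0⊕1⊕1⊕1⊕1⊕1 = 1
s8 (pos 8,9,10,11,12,13,14,15): 1⊕1⊕0⊕0⊕1⊕1⊕1⊕1 = 0
Syndrome s8…s1 = 0101 → error at position 5.
Flip position 5: 001000111001111 → 001010111001111

001010111001111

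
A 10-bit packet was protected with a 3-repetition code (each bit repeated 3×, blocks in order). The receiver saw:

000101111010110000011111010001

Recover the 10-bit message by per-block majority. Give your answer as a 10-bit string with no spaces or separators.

0110101100

Block 1 (000): 0 ones → 0
Block 2 (101): 2 ones → 1
Block 3 (111): 3 ones → 1
Block 4 (010): 1 one → 0
Block 5 (110): 2 ones → 1
Block 6 (000): 0 ones → 0
Block 7 (011): 2 ones → 1
Block 8 (111): 3 ones → 1
Block 9 (010): 1 one → 0
Block 10 (001): 1 one → 0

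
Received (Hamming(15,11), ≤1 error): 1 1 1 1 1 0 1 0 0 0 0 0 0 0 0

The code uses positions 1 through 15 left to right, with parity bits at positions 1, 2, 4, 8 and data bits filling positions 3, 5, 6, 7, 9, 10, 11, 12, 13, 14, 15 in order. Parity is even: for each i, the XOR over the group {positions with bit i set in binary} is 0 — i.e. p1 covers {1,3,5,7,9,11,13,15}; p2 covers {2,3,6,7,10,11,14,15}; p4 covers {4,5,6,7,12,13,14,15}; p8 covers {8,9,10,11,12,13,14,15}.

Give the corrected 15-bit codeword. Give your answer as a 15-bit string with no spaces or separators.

111111100000000

s1 (pos 1,3,5,7,9,11,13,15): 1⊕1⊕1⊕1⊕0⊕0⊕0⊕0 = 0
s2 (pos 2,3,6,7,10,11,14,15): 1⊕1⊕0⊕1⊕0⊕0⊕0⊕0 = 1
s4 (pos 4,5,6,7,12,13,14,15): 1⊕1⊕0⊕1⊕0⊕0⊕0⊕0 = 1
s8 (pos 8,9,10,11,12,13,14,15): 0⊕0⊕0⊕0⊕0⊕0⊕0⊕0 = 0
Syndrome s8…s1 = 0110 → error at position 6.
Flip position 6: 111110100000000 → 111111100000000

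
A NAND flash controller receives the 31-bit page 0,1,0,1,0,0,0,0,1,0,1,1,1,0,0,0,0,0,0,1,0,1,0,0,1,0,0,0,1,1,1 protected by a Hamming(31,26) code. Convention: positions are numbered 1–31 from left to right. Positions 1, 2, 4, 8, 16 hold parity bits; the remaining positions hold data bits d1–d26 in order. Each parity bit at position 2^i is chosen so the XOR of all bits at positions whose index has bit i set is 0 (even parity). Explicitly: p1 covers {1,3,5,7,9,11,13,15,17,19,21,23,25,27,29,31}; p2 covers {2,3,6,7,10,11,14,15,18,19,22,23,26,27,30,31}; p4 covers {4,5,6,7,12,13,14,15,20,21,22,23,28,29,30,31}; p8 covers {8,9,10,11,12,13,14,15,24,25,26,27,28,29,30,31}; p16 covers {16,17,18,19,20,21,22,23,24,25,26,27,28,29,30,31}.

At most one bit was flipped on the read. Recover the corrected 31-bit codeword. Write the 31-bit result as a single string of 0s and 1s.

0001000010111000000101001000111

s1 (pos 1,3,5,7,9,11,13,15,17,19,21,23,25,27,29,31): 0⊕0⊕0⊕0⊕1⊕1⊕1⊕0⊕0⊕0⊕0⊕0⊕1⊕0⊕1⊕1 = 0
s2 (pos 2,3,6,7,10,11,14,15,18,19,22,23,26,27,30,31): 1⊕0⊕0⊕0⊕0⊕1⊕0⊕0⊕0⊕0⊕1⊕0⊕0⊕0⊕1⊕1 = 1
s4 (pos 4,5,6,7,12,13,14,15,20,21,22,23,28,29,30,31): 1⊕0⊕0⊕0⊕1⊕1⊕0⊕0⊕1⊕0⊕1⊕0⊕0⊕1⊕1⊕1 = 0
s8 (pos 8,9,10,11,12,13,14,15,24,25,26,27,28,29,30,31): 0⊕1⊕0⊕1⊕1⊕1⊕0⊕0⊕0⊕1⊕0⊕0⊕0⊕1⊕1⊕1 = 0
s16 (pos 16,17,18,19,20,21,22,23,24,25,26,27,28,29,30,31): 0⊕0⊕0⊕0⊕1⊕0⊕1⊕0⊕0⊕1⊕0⊕0⊕0⊕1⊕1⊕1 = 0
Syndrome s16…s1 = 00010 → error at position 2.
Flip position 2: 0101000010111000000101001000111 → 0001000010111000000101001000111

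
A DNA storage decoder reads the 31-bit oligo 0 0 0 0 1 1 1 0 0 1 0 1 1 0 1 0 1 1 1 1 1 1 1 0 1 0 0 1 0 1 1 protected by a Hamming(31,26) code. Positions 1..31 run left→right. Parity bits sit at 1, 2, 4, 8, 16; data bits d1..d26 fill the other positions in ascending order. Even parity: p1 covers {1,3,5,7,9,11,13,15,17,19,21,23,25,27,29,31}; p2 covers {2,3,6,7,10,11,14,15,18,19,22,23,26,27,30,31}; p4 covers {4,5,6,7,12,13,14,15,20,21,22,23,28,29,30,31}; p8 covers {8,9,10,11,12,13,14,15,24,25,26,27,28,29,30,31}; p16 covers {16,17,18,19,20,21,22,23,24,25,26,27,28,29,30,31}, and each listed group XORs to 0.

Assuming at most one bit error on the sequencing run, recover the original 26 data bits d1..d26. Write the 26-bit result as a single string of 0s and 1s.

s1 (pos 1,3,5,7,9,11,13,15,17,19,21,23,25,27,29,31): 0⊕0⊕1⊕1⊕0⊕0⊕1⊕1⊕1⊕1⊕1⊕1⊕1⊕0⊕0⊕1 = 0
s2 (pos 2,3,6,7,10,11,14,15,18,19,22,23,26,27,30,31): 0⊕0⊕1⊕1⊕1⊕0⊕0⊕1⊕1⊕1⊕1⊕1⊕0⊕0⊕1⊕1 = 0
s4 (pos 4,5,6,7,12,13,14,15,20,21,22,23,28,29,30,31): 0⊕1⊕1⊕1⊕1⊕1⊕0⊕1⊕1⊕1⊕1⊕1⊕1⊕0⊕1⊕1 = 1
s8 (pos 8,9,10,11,12,13,14,15,24,25,26,27,28,29,30,31): 0⊕0⊕1⊕0⊕1⊕1⊕0⊕1⊕0⊕1⊕0⊕0⊕1⊕0⊕1⊕1 = 0
s16 (pos 16,17,18,19,20,21,22,23,24,25,26,27,28,29,30,31): 0⊕1⊕1⊕1⊕1⊕1⊕1⊕1⊕0⊕1⊕0⊕0⊕1⊕0⊕1⊕1 = 1
Syndrome s16…s1 = 10100 → error at position 20.
Flip position 20: 0000111001011010111111101001011 → 0000111001011010111011101001011
Read data bits from positions 3,5,6,7,9,10,11,12,13,14,15,17,18,19,20,21,22,23,24,25,26,27,28,29,30,31: 01110101101111011101001011

01110101101111011101001011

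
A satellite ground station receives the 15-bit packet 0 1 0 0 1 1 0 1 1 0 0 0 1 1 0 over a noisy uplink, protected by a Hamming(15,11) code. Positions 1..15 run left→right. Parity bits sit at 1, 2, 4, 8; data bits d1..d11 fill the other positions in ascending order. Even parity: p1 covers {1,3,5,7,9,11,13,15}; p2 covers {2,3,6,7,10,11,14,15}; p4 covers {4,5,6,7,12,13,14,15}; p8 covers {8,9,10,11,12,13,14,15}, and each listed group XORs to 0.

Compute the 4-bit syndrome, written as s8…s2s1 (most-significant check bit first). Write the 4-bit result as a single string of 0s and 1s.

0011

s1 (pos 1,3,5,7,9,11,13,15): 0⊕0⊕1⊕0⊕1⊕0⊕1⊕0 = 1
s2 (pos 2,3,6,7,10,11,14,15): 1⊕0⊕1⊕0⊕0⊕0⊕1⊕0 = 1
s4 (pos 4,5,6,7,12,13,14,15): 0⊕1⊕1⊕0⊕0⊕1⊕1⊕0 = 0
s8 (pos 8,9,10,11,12,13,14,15): 1⊕1⊕0⊕0⊕0⊕1⊕1⊕0 = 0
Syndrome s8…s1 = 0011 → error at position 3.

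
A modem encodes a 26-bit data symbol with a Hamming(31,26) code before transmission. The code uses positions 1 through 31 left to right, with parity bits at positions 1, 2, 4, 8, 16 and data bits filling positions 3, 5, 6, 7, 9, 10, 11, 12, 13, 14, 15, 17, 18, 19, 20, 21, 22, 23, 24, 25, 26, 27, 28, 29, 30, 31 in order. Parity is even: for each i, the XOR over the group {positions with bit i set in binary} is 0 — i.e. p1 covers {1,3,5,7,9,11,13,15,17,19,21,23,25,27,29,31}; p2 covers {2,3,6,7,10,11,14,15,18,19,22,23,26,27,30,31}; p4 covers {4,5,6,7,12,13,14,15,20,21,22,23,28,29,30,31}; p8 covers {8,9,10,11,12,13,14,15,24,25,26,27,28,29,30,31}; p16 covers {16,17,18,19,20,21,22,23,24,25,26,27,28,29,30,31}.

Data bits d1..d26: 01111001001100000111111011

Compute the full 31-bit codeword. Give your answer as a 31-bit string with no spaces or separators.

Place data at non-parity positions: p1 p2 0 p4 1 1 1 p8 1 0 0 1 0 0 1 p16 1 0 0 0 0 0 1 1 1 1 1 1 0 1 1
p1 (pos 1,3,5,7,9,11,13,15,17,19,21,23,25,27,29,31): XOR of data positions = 0⊕1⊕1⊕1⊕0⊕0⊕1⊕1⊕0⊕0⊕1⊕1⊕1⊕0⊕1 = 1
p2 (pos 2,3,6,7,10,11,14,15,18,19,22,23,26,27,30,31): XOR of data positions = 0⊕1⊕1⊕0⊕0⊕0⊕1⊕0⊕0⊕0⊕1⊕1⊕1⊕1⊕1 = 0
p4 (pos 4,5,6,7,12,13,14,15,20,21,22,23,28,29,30,31): XOR of data positions = 1⊕1⊕1⊕1⊕0⊕0⊕1⊕0⊕0⊕0⊕1⊕1⊕0⊕1⊕1 = 1
p8 (pos 8,9,10,11,12,13,14,15,24,25,26,27,28,29,30,31): XOR of data positions = 1⊕0⊕0⊕1⊕0⊕0⊕1⊕1⊕1⊕1⊕1⊕1⊕0⊕1⊕1 = 0
p16 (pos 16,17,18,19,20,21,22,23,24,25,26,27,28,29,30,31): XOR of data positions = 1⊕0⊕0⊕0⊕0⊕0⊕1⊕1⊕1⊕1⊕1⊕1⊕0⊕1⊕1 = 1
Codeword: 1001111010010011100000111111011

1001111010010011100000111111011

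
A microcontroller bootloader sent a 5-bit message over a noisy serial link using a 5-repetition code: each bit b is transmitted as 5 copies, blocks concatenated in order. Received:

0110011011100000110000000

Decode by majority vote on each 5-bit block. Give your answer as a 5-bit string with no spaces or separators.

01000

Block 1 (01100): 2 ones → 0
Block 2 (11011): 4 ones → 1
Block 3 (10000): 1 one → 0
Block 4 (01100): 2 ones → 0
Block 5 (00000): 0 ones → 0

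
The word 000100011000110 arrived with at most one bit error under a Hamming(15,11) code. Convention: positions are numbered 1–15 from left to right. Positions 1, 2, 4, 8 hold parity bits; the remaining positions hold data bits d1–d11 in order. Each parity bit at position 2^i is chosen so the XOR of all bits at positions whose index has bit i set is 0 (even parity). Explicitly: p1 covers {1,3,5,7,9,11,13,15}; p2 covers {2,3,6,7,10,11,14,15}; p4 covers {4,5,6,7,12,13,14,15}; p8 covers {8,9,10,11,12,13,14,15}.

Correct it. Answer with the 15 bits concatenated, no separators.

s1 (pos 1,3,5,7,9,11,13,15): 0⊕0⊕0⊕0⊕1⊕0⊕1⊕0 = 0
s2 (pos 2,3,6,7,10,11,14,15): 0⊕0⊕0⊕0⊕0⊕0⊕1⊕0 = 1
s4 (pos 4,5,6,7,12,13,14,15): 1⊕0⊕0⊕0⊕0⊕1⊕1⊕0 = 1
s8 (pos 8,9,10,11,12,13,14,15): 1⊕1⊕0⊕0⊕0⊕1⊕1⊕0 = 0
Syndrome s8…s1 = 0110 → error at position 6.
Flip position 6: 000100011000110 → 000101011000110

000101011000110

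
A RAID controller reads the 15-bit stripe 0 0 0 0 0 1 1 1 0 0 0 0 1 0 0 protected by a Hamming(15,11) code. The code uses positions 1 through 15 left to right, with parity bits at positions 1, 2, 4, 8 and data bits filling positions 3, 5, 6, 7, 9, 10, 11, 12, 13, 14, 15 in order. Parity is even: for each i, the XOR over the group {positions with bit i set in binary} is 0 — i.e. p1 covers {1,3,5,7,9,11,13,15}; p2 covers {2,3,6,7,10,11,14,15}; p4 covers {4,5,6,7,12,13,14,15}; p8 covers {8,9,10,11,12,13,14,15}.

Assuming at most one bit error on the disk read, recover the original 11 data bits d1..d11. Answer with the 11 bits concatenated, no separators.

00110000100

s1 (pos 1,3,5,7,9,11,13,15): 0⊕0⊕0⊕1⊕0⊕0⊕1⊕0 = 0
s2 (pos 2,3,6,7,10,11,14,15): 0⊕0⊕1⊕1⊕0⊕0⊕0⊕0 = 0
s4 (pos 4,5,6,7,12,13,14,15): 0⊕0⊕1⊕1⊕0⊕1⊕0⊕0 = 1
s8 (pos 8,9,10,11,12,13,14,15): 1⊕0⊕0⊕0⊕0⊕1⊕0⊕0 = 0
Syndrome s8…s1 = 0100 → error at position 4.
Flip position 4: 000001110000100 → 000101110000100
Read data bits from positions 3,5,6,7,9,10,11,12,13,14,15: 00110000100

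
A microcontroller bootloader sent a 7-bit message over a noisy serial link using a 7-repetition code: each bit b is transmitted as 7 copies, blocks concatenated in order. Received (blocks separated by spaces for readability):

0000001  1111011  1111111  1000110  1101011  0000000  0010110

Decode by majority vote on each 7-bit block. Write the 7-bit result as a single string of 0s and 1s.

0110100

Block 1 (0000001): 1 one → 0
Block 2 (1111011): 6 ones → 1
Block 3 (1111111): 7 ones → 1
Block 4 (1000110): 3 ones → 0
Block 5 (1101011): 5 ones → 1
Block 6 (0000000): 0 ones → 0
Block 7 (0010110): 3 ones → 0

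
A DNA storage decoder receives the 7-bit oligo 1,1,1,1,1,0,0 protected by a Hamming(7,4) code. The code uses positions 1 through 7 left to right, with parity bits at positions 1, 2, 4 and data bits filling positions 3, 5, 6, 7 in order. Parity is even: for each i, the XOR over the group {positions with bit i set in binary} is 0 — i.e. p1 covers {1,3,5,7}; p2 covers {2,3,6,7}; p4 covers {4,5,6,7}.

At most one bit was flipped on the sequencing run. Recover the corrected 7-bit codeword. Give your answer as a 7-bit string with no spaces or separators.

0111100

s1 (pos 1,3,5,7): 1⊕1⊕1⊕0 = 1
s2 (pos 2,3,6,7): 1⊕1⊕0⊕0 = 0
s4 (pos 4,5,6,7): 1⊕1⊕0⊕0 = 0
Syndrome s4…s1 = 001 → error at position 1.
Flip position 1: 1111100 → 0111100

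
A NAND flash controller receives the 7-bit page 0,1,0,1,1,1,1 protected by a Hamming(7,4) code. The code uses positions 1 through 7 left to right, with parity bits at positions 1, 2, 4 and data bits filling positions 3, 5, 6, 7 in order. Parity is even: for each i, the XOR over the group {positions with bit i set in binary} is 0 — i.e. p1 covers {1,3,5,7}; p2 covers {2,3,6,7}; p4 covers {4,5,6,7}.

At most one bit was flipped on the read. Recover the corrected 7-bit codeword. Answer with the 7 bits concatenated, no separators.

s1 (pos 1,3,5,7): 0⊕0⊕1⊕1 = 0
s2 (pos 2,3,6,7): 1⊕0⊕1⊕1 = 1
s4 (pos 4,5,6,7): 1⊕1⊕1⊕1 = 0
Syndrome s4…s1 = 010 → error at position 2.
Flip position 2: 0101111 → 0001111

0001111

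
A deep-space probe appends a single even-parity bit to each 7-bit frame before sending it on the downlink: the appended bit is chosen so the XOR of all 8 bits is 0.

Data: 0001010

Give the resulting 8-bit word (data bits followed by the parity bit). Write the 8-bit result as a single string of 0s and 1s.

XOR of the 7 data bits: 0⊕0⊕0⊕1⊕0⊕1⊕0 = 0
Parity bit = 0 (so all 8 bits XOR to 0).

00010100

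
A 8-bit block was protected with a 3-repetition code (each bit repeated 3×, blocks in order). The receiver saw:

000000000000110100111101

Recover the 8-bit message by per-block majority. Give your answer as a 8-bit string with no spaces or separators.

00001011

Block 1 (000): 0 ones → 0
Block 2 (000): 0 ones → 0
Block 3 (000): 0 ones → 0
Block 4 (000): 0 ones → 0
Block 5 (110): 2 ones → 1
Block 6 (100): 1 one → 0
Block 7 (111): 3 ones → 1
Block 8 (101): 2 ones → 1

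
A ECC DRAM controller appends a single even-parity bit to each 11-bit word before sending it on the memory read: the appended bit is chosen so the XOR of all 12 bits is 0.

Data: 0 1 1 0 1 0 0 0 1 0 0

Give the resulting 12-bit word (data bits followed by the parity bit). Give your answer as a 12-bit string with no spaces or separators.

011010001000

XOR of the 11 data bits: 0⊕1⊕1⊕0⊕1⊕0⊕0⊕0⊕1⊕0⊕0 = 0
Parity bit = 0 (so all 12 bits XOR to 0).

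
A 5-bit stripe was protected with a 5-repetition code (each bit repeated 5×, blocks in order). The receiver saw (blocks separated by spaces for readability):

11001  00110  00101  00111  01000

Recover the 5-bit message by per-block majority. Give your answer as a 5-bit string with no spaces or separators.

Block 1 (11001): 3 ones → 1
Block 2 (00110): 2 ones → 0
Block 3 (00101): 2 ones → 0
Block 4 (00111): 3 ones → 1
Block 5 (01000): 1 one → 0

10010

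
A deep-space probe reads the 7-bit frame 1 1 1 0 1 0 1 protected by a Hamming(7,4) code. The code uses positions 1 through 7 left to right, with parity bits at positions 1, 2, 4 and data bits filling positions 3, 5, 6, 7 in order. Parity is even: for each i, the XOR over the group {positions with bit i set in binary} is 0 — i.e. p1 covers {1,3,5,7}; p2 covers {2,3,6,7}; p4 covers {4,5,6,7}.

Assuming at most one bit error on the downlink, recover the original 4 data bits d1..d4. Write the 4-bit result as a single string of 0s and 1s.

1101

s1 (pos 1,3,5,7): 1⊕1⊕1⊕1 = 0
s2 (pos 2,3,6,7): 1⊕1⊕0⊕1 = 1
s4 (pos 4,5,6,7): 0⊕1⊕0⊕1 = 0
Syndrome s4…s1 = 010 → error at position 2.
Flip position 2: 1110101 → 1010101
Read data bits from positions 3,5,6,7: 1101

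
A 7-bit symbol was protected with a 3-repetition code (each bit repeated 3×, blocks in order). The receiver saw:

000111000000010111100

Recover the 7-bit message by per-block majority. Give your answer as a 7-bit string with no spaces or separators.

0100010

Block 1 (000): 0 ones → 0
Block 2 (111): 3 ones → 1
Block 3 (000): 0 ones → 0
Block 4 (000): 0 ones → 0
Block 5 (010): 1 one → 0
Block 6 (111): 3 ones → 1
Block 7 (100): 1 one → 0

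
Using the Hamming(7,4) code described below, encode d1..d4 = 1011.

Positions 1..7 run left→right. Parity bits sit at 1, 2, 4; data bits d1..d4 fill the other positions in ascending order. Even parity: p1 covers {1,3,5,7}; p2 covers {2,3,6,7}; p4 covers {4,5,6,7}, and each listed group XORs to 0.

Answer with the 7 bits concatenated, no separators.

Place data at non-parity positions: p1 p2 1 p4 0 1 1
p1 (pos 1,3,5,7): XOR of data positions = 1⊕0⊕1 = 0
p2 (pos 2,3,6,7): XOR of data positions = 1⊕1⊕1 = 1
p4 (pos 4,5,6,7): XOR of data positions = 0⊕1⊕1 = 0
Codeword: 0110011

0110011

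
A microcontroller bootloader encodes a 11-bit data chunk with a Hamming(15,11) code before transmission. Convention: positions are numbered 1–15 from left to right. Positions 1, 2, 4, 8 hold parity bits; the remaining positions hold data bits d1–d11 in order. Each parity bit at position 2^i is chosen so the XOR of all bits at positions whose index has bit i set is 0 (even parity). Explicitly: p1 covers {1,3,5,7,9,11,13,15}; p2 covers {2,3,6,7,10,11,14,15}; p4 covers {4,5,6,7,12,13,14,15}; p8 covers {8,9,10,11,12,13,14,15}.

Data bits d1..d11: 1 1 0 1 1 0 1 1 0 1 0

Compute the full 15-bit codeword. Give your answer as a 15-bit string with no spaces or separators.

Place data at non-parity positions: p1 p2 1 p4 1 0 1 p8 1 0 1 1 0 1 0
p1 (pos 1,3,5,7,9,11,13,15): XOR of data positions = 1⊕1⊕1⊕1⊕1⊕0⊕0 = 1
p2 (pos 2,3,6,7,10,11,14,15): XOR of data positions = 1⊕0⊕1⊕0⊕1⊕1⊕0 = 0
p4 (pos 4,5,6,7,12,13,14,15): XOR of data positions = 1⊕0⊕1⊕1⊕0⊕1⊕0 = 0
p8 (pos 8,9,10,11,12,13,14,15): XOR of data positions = 1⊕0⊕1⊕1⊕0⊕1⊕0 = 0
Codeword: 101010101011010

101010101011010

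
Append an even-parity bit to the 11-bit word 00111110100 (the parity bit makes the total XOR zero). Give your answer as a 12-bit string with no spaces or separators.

001111101000

XOR of the 11 data bits: 0⊕0⊕1⊕1⊕1⊕1⊕1⊕0⊕1⊕0⊕0 = 0
Parity bit = 0 (so all 12 bits XOR to 0).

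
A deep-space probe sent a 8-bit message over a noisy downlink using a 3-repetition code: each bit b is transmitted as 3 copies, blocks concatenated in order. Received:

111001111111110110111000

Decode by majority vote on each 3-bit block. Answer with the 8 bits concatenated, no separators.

10111110

Block 1 (111): 3 ones → 1
Block 2 (001): 1 one → 0
Block 3 (111): 3 ones → 1
Block 4 (111): 3 ones → 1
Block 5 (110): 2 ones → 1
Block 6 (110): 2 ones → 1
Block 7 (111): 3 ones → 1
Block 8 (000): 0 ones → 0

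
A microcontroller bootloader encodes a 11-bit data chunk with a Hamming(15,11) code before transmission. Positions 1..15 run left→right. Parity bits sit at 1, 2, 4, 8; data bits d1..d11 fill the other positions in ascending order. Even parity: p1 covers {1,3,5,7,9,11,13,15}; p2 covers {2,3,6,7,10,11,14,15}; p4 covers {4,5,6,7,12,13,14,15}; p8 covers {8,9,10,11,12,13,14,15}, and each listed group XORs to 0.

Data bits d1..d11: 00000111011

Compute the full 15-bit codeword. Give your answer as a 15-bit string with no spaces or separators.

000100010111011

Place data at non-parity positions: p1 p2 0 p4 0 0 0 p8 0 1 1 1 0 1 1
p1 (pos 1,3,5,7,9,11,13,15): XOR of data positions = 0⊕0⊕0⊕0⊕1⊕0⊕1 = 0
p2 (pos 2,3,6,7,10,11,14,15): XOR of data positions = 0⊕0⊕0⊕1⊕1⊕1⊕1 = 0
p4 (pos 4,5,6,7,12,13,14,15): XOR of data positions = 0⊕0⊕0⊕1⊕0⊕1⊕1 = 1
p8 (pos 8,9,10,11,12,13,14,15): XOR of data positions = 0⊕1⊕1⊕1⊕0⊕1⊕1 = 1
Codeword: 000100010111011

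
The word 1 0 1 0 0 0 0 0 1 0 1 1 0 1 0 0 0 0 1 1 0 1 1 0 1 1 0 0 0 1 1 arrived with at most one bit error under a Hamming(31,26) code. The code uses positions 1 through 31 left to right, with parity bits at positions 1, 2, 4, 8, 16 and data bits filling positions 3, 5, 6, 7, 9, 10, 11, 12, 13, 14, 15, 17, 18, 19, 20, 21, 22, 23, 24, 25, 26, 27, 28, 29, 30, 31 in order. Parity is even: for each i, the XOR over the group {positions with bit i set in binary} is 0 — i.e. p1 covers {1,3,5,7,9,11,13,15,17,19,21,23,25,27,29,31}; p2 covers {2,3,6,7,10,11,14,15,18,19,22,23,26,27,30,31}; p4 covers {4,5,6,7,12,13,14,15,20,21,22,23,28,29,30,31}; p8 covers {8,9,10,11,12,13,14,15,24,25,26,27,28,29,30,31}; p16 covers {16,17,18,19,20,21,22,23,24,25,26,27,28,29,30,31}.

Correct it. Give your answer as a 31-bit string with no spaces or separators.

s1 (pos 1,3,5,7,9,11,13,15,17,19,21,23,25,27,29,31): 1⊕1⊕0⊕0⊕1⊕1⊕0⊕0⊕0⊕1⊕0⊕1⊕1⊕0⊕0⊕1 = 0
s2 (pos 2,3,6,7,10,11,14,15,18,19,22,23,26,27,30,31): 0⊕1⊕0⊕0⊕0⊕1⊕1⊕0⊕0⊕1⊕1⊕1⊕1⊕0⊕1⊕1 = 1
s4 (pos 4,5,6,7,12,13,14,15,20,21,22,23,28,29,30,31): 0⊕0⊕0⊕0⊕1⊕0⊕1⊕0⊕1⊕0⊕1⊕1⊕0⊕0⊕1⊕1 = 1
s8 (pos 8,9,10,11,12,13,14,15,24,25,26,27,28,29,30,31): 0⊕1⊕0⊕1⊕1⊕0⊕1⊕0⊕0⊕1⊕1⊕0⊕0⊕0⊕1⊕1 = 0
s16 (pos 16,17,18,19,20,21,22,23,24,25,26,27,28,29,30,31): 0⊕0⊕0⊕1⊕1⊕0⊕1⊕1⊕0⊕1⊕1⊕0⊕0⊕0⊕1⊕1 = 0
Syndrome s16…s1 = 00110 → error at position 6.
Flip position 6: 1010000010110100001101101100011 → 1010010010110100001101101100011

1010010010110100001101101100011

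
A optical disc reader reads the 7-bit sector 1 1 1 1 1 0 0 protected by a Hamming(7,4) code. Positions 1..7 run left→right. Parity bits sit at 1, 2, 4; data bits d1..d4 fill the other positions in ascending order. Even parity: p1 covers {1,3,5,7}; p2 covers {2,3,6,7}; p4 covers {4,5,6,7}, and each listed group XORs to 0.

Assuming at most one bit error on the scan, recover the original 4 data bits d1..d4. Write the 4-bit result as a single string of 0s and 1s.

1100

s1 (pos 1,3,5,7): 1⊕1⊕1⊕0 = 1
s2 (pos 2,3,6,7): 1⊕1⊕0⊕0 = 0
s4 (pos 4,5,6,7): 1⊕1⊕0⊕0 = 0
Syndrome s4…s1 = 001 → error at position 1.
Flip position 1: 1111100 → 0111100
Read data bits from positions 3,5,6,7: 1100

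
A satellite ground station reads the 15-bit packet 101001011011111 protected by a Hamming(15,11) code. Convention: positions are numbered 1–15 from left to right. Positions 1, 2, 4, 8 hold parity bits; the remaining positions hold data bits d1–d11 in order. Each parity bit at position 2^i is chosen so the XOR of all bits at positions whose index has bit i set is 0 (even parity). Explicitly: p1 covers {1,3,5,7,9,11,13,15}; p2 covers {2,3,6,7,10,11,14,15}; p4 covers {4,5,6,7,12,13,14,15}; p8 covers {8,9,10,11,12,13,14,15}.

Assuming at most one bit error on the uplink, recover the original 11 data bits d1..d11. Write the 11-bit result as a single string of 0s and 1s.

10101011101

s1 (pos 1,3,5,7,9,11,13,15): 1⊕1⊕0⊕0⊕1⊕1⊕1⊕1 = 0
s2 (pos 2,3,6,7,10,11,14,15): 0⊕1⊕1⊕0⊕0⊕1⊕1⊕1 = 1
s4 (pos 4,5,6,7,12,13,14,15): 0⊕0⊕1⊕0⊕1⊕1⊕1⊕1 = 1
s8 (pos 8,9,10,11,12,13,14,15): 1⊕1⊕0⊕1⊕1⊕1⊕1⊕1 = 1
Syndrome s8…s1 = 1110 → error at position 14.
Flip position 14: 101001011011111 → 101001011011101
Read data bits from positions 3,5,6,7,9,10,11,12,13,14,15: 10101011101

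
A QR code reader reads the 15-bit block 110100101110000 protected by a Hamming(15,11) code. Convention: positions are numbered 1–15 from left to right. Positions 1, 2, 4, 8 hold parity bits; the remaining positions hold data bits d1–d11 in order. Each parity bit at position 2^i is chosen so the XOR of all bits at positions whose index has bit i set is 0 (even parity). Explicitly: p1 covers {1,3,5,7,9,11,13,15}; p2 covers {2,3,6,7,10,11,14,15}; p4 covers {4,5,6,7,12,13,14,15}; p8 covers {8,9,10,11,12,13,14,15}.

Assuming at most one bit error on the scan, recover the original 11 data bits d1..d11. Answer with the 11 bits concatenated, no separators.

s1 (pos 1,3,5,7,9,11,13,15): 1⊕0⊕0⊕1⊕1⊕1⊕0⊕0 = 0
s2 (pos 2,3,6,7,10,11,14,15): 1⊕0⊕0⊕1⊕1⊕1⊕0⊕0 = 0
s4 (pos 4,5,6,7,12,13,14,15): 1⊕0⊕0⊕1⊕0⊕0⊕0⊕0 = 0
s8 (pos 8,9,10,11,12,13,14,15): 0⊕1⊕1⊕1⊕0⊕0⊕0⊕0 = 1
Syndrome s8…s1 = 1000 → error at position 8.
Flip position 8: 110100101110000 → 110100111110000
Read data bits from positions 3,5,6,7,9,10,11,12,13,14,15: 00011110000

00011110000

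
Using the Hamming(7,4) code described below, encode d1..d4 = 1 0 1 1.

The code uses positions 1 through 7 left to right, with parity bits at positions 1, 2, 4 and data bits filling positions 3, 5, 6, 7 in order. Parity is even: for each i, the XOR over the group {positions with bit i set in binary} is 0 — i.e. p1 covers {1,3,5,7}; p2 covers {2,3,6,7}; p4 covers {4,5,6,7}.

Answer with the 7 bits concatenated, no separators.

0110011

Place data at non-parity positions: p1 p2 1 p4 0 1 1
p1 (pos 1,3,5,7): XOR of data positions = 1⊕0⊕1 = 0
p2 (pos 2,3,6,7): XOR of data positions = 1⊕1⊕1 = 1
p4 (pos 4,5,6,7): XOR of data positions = 0⊕1⊕1 = 0
Codeword: 0110011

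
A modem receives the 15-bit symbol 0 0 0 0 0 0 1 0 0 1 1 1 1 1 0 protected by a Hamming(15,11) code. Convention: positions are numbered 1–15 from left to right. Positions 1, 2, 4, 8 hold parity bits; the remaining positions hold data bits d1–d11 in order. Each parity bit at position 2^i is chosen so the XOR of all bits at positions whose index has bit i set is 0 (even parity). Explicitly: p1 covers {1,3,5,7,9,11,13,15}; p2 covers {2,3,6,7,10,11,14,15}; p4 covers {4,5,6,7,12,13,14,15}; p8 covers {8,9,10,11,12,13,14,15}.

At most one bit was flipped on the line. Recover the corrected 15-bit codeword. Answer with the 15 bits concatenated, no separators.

s1 (pos 1,3,5,7,9,11,13,15): 0⊕0⊕0⊕1⊕0⊕1⊕1⊕0 = 1
s2 (pos 2,3,6,7,10,11,14,15): 0⊕0⊕0⊕1⊕1⊕1⊕1⊕0 = 0
s4 (pos 4,5,6,7,12,13,14,15): 0⊕0⊕0⊕1⊕1⊕1⊕1⊕0 = 0
s8 (pos 8,9,10,11,12,13,14,15): 0⊕0⊕1⊕1⊕1⊕1⊕1⊕0 = 1
Syndrome s8…s1 = 1001 → error at position 9.
Flip position 9: 000000100111110 → 000000101111110

000000101111110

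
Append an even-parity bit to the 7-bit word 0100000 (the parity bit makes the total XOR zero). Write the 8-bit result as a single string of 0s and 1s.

XOR of the 7 data bits: 0⊕1⊕0⊕0⊕0⊕0⊕0 = 1
Parity bit = 1 (so all 8 bits XOR to 0).

01000001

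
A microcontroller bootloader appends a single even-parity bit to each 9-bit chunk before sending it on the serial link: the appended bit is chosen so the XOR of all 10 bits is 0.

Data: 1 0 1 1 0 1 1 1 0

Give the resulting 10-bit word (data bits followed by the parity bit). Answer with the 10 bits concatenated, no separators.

XOR of the 9 data bits: 1⊕0⊕1⊕1⊕0⊕1⊕1⊕1⊕0 = 0
Parity bit = 0 (so all 10 bits XOR to 0).

1011011100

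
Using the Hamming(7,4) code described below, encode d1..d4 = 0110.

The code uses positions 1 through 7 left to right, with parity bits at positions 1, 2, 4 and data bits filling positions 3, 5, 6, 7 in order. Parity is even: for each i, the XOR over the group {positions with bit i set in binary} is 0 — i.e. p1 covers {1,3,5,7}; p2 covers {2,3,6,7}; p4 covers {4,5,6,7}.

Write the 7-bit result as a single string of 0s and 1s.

Place data at non-parity positions: p1 p2 0 p4 1 1 0
p1 (pos 1,3,5,7): XOR of data positions = 0⊕1⊕0 = 1
p2 (pos 2,3,6,7): XOR of data positions = 0⊕1⊕0 = 1
p4 (pos 4,5,6,7): XOR of data positions = 1⊕1⊕0 = 0
Codeword: 1100110

1100110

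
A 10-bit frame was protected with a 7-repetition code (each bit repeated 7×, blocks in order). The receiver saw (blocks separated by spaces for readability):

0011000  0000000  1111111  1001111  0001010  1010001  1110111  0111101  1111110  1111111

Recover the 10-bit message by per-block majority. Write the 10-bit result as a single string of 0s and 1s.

Block 1 (0011000): 2 ones → 0
Block 2 (0000000): 0 ones → 0
Block 3 (1111111): 7 ones → 1
Block 4 (1001111): 5 ones → 1
Block 5 (0001010): 2 ones → 0
Block 6 (1010001): 3 ones → 0
Block 7 (1110111): 6 ones → 1
Block 8 (0111101): 5 ones → 1
Block 9 (1111110): 6 ones → 1
Block 10 (1111111): 7 ones → 1

0011001111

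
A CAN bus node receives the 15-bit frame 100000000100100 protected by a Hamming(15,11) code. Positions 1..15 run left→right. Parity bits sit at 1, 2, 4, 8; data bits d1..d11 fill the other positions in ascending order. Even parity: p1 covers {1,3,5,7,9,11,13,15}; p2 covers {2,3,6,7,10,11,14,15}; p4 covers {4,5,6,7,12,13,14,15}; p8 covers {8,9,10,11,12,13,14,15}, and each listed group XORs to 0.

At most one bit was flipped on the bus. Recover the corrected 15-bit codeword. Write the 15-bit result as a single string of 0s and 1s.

s1 (pos 1,3,5,7,9,11,13,15): 1⊕0⊕0⊕0⊕0⊕0⊕1⊕0 = 0
s2 (pos 2,3,6,7,10,11,14,15): 0⊕0⊕0⊕0⊕1⊕0⊕0⊕0 = 1
s4 (pos 4,5,6,7,12,13,14,15): 0⊕0⊕0⊕0⊕0⊕1⊕0⊕0 = 1
s8 (pos 8,9,10,11,12,13,14,15): 0⊕0⊕1⊕0⊕0⊕1⊕0⊕0 = 0
Syndrome s8…s1 = 0110 → error at position 6.
Flip position 6: 100000000100100 → 100001000100100

100001000100100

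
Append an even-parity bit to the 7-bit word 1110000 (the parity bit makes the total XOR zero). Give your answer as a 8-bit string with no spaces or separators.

11100001

XOR of the 7 data bits: 1⊕1⊕1⊕0⊕0⊕0⊕0 = 1
Parity bit = 1 (so all 8 bits XOR to 0).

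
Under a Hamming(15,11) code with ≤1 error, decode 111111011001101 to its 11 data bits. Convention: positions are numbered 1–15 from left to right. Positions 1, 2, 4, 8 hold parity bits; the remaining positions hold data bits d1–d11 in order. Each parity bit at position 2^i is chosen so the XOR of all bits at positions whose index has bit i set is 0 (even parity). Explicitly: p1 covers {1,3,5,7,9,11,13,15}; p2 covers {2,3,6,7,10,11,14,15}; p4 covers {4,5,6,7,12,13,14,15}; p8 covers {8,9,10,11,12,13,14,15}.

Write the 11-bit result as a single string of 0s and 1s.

s1 (pos 1,3,5,7,9,11,13,15): 1⊕1⊕1⊕0⊕1⊕0⊕1⊕1 = 0
s2 (pos 2,3,6,7,10,11,14,15): 1⊕1⊕1⊕0⊕0⊕0⊕0⊕1 = 0
s4 (pos 4,5,6,7,12,13,14,15): 1⊕1⊕1⊕0⊕1⊕1⊕0⊕1 = 0
s8 (pos 8,9,10,11,12,13,14,15): 1⊕1⊕0⊕0⊕1⊕1⊕0⊕1 = 1
Syndrome s8…s1 = 1000 → error at position 8.
Flip position 8: 111111011001101 → 111111001001101
Read data bits from positions 3,5,6,7,9,10,11,12,13,14,15: 11101001101

11101001101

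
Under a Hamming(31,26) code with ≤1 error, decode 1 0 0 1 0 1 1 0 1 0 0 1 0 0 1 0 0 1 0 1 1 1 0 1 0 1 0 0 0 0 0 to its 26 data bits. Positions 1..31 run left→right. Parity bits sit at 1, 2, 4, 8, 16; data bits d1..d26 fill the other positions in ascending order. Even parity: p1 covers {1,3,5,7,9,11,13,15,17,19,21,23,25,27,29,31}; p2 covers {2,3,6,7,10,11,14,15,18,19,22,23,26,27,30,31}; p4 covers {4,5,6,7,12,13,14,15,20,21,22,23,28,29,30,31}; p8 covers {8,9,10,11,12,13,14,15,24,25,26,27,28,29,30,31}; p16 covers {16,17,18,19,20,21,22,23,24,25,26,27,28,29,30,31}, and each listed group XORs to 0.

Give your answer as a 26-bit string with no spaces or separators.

s1 (pos 1,3,5,7,9,11,13,15,17,19,21,23,25,27,29,31): 1⊕0⊕0⊕1⊕1⊕0⊕0⊕1⊕0⊕0⊕1⊕0⊕0⊕0⊕0⊕0 = 1
s2 (pos 2,3,6,7,10,11,14,15,18,19,22,23,26,27,30,31): 0⊕0⊕1⊕1⊕0⊕0⊕0⊕1⊕1⊕0⊕1⊕0⊕1⊕0⊕0⊕0 = 0
s4 (pos 4,5,6,7,12,13,14,15,20,21,22,23,28,29,30,31): 1⊕0⊕1⊕1⊕1⊕0⊕0⊕1⊕1⊕1⊕1⊕0⊕0⊕0⊕0⊕0 = 0
s8 (pos 8,9,10,11,12,13,14,15,24,25,26,27,28,29,30,31): 0⊕1⊕0⊕0⊕1⊕0⊕0⊕1⊕1⊕0⊕1⊕0⊕0⊕0⊕0⊕0 = 1
s16 (pos 16,17,18,19,20,21,22,23,24,25,26,27,28,29,30,31): 0⊕0⊕1⊕0⊕1⊕1⊕1⊕0⊕1⊕0⊕1⊕0⊕0⊕0⊕0⊕0 = 0
Syndrome s16…s1 = 01001 → error at position 9.
Flip position 9: 1001011010010010010111010100000 → 1001011000010010010111010100000
Read data bits from positions 3,5,6,7,9,10,11,12,13,14,15,17,18,19,20,21,22,23,24,25,26,27,28,29,30,31: 00110001001010111010100000

00110001001010111010100000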